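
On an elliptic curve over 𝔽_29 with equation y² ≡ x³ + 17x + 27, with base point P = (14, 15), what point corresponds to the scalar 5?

Double-and-add on 5 = (101)₂. Start with P = (14, 15) for the leading 1-bit.
double: tangent at (14, 15): λ = (3·14² + 17)/(2·15) ≡ 25/1. 1⁻¹ ≡ 1 (mod 29), so λ ≡ 25·1 ≡ 25.
  x = λ² - 14 - 14 = 625 - 28 ≡ 17; y = λ·(14 - 17) - 15 ≡ 26. → (17, 26)
double: tangent at (17, 26): λ = (3·17² + 17)/(2·26) ≡ 14/23. 23⁻¹ ≡ 24 (mod 29), so λ ≡ 14·24 ≡ 17.
  x = λ² - 17 - 17 = 289 - 34 ≡ 23; y = λ·(17 - 23) - 26 ≡ 17. → (23, 17)
add P: (23, 17) + (14, 15). λ = (15 - 17)/(14 - 23) ≡ 27/20 mod 29. 20⁻¹ ≡ 16 (mod 29) since 20·16 = 320 ≡ 1, so λ ≡ 26.
  x = λ² - 23 - 14 = 676 - 37 ≡ 1; y = λ·(23 - 1) - 17 ≡ 4. → (1, 4)

(1, 4)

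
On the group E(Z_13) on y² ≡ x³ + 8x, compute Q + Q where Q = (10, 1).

tangent at (10, 1): λ = (3·10² + 8)/(2·1) ≡ 9/2. 2⁻¹ ≡ 7 (mod 13), so λ ≡ 9·7 ≡ 11.
  x = λ² - 10 - 10 = 121 - 20 ≡ 10; y = λ·(10 - 10) - 1 ≡ 12. → (10, 12)

(10, 12)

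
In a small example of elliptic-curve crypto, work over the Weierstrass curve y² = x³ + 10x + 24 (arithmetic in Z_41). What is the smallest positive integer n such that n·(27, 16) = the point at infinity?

9

2P: tangent at (27, 16): λ = (3·27² + 10)/(2·16) ≡ 24/32. 32⁻¹ ≡ 9 (mod 41), so λ ≡ 24·9 ≡ 11.
  x = λ² - 27 - 27 = 121 - 54 ≡ 26; y = λ·(27 - 26) - 16 ≡ 36. → (26, 36)
3P: (26, 36) + (27, 16). λ = (16 - 36)/(27 - 26) ≡ 21/1 mod 41. 1⁻¹ ≡ 1 (mod 41) since 1·1 = 1 ≡ 1, so λ ≡ 21.
  x = λ² - 26 - 27 = 441 - 53 ≡ 19; y = λ·(26 - 19) - 36 ≡ 29. → (19, 29)
4P: (19, 29) + (27, 16). λ = (16 - 29)/(27 - 19) ≡ 28/8 mod 41. 8⁻¹ ≡ 36 (mod 41), so λ ≡ 24.
  x = λ² - 19 - 27 = 576 - 46 ≡ 38; y = λ·(19 - 38) - 29 ≡ 7. → (38, 7)
5P: (38, 7) + (27, 16). λ = (16 - 7)/(27 - 38) ≡ 9/30 mod 41. 30⁻¹ ≡ 26 (mod 41), so λ ≡ 29.
  x = λ² - 38 - 27 = 841 - 65 ≡ 38; y = λ·(38 - 38) - 7 ≡ 34. → (38, 34)
6P: (38, 34) + (27, 16). λ = (16 - 34)/(27 - 38) ≡ 23/30 mod 41. 30⁻¹ ≡ 26 (mod 41), so λ ≡ 24.
  x = λ² - 38 - 27 = 576 - 65 ≡ 19; y = λ·(38 - 19) - 34 ≡ 12. → (19, 12)
7P: (19, 12) + (27, 16). λ = (16 - 12)/(27 - 19) ≡ 4/8 mod 41. 8⁻¹ ≡ 36 (mod 41) since 8·36 = 288 ≡ 1, so λ ≡ 21.
  x = λ² - 19 - 27 = 441 - 46 ≡ 26; y = λ·(19 - 26) - 12 ≡ 5. → (26, 5)
8P: (26, 5) + (27, 16). λ = (16 - 5)/(27 - 26) ≡ 11/1 mod 41. 1⁻¹ ≡ 1 (mod 41), so λ ≡ 11.
  x = λ² - 26 - 27 = 121 - 53 ≡ 27; y = λ·(26 - 27) - 5 ≡ 25. → (27, 25)
9P: (27, 25) + (27, 16): same x and y₁ ≡ -y₂, so the sum is the point at infinity.
9P = the point at infinity, so the order is 9.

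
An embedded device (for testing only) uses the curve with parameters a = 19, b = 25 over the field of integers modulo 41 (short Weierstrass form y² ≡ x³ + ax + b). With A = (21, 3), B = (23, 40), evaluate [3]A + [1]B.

First 3A:
Repeated addition: build up to 3A.
2A: tangent at (21, 3): λ = (3·21² + 19)/(2·3) ≡ 30/6. 6⁻¹ ≡ 7 (mod 41), so λ ≡ 30·7 ≡ 5.
  x = λ² - 21 - 21 = 25 - 42 ≡ 24; y = λ·(21 - 24) - 3 ≡ 23. → (24, 23)
3A: (24, 23) + (21, 3). λ = (3 - 23)/(21 - 24) ≡ 21/38 mod 41. 38⁻¹ ≡ 27 (mod 41) since 38·27 = 1026 ≡ 1, so λ ≡ 34.
  x = λ² - 24 - 21 = 1156 - 45 ≡ 4; y = λ·(24 - 4) - 23 ≡ 1. → (4, 1)
3A = (4, 1).
Finally 3A + B:
(4, 1) + (23, 40). λ = (40 - 1)/(23 - 4) ≡ 39/19 mod 41. 19⁻¹ ≡ 13 (mod 41), so λ ≡ 15.
  x = λ² - 4 - 23 = 225 - 27 ≡ 34; y = λ·(4 - 34) - 1 ≡ 0. → (34, 0)

(34, 0)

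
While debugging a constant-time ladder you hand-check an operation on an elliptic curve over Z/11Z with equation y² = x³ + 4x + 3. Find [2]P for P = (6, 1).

(0, 5)

tangent at (6, 1): λ = (3·6² + 4)/(2·1) ≡ 2/2. 2⁻¹ ≡ 6 (mod 11), so λ ≡ 2·6 ≡ 1.
  x = λ² - 6 - 6 = 1 - 12 ≡ 0; y = λ·(6 - 0) - 1 ≡ 5. → (0, 5)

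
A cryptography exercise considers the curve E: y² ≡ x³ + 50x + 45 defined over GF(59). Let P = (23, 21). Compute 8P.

(50, 39)

Double-and-add on 8 = (1000)₂. Start with P = (23, 21) for the leading 1-bit.
double: tangent at (23, 21): λ = (3·23² + 50)/(2·21) ≡ 44/42. 42⁻¹ ≡ 52 (mod 59), so λ ≡ 44·52 ≡ 46.
  x = λ² - 23 - 23 = 2116 - 46 ≡ 5; y = λ·(23 - 5) - 21 ≡ 40. → (5, 40)
double: tangent at (5, 40): λ = (3·5² + 50)/(2·40) ≡ 7/21. 21⁻¹ ≡ 45 (mod 59), so λ ≡ 7·45 ≡ 20.
  x = λ² - 5 - 5 = 400 - 10 ≡ 36; y = λ·(5 - 36) - 40 ≡ 48. → (36, 48)
double: tangent at (36, 48): λ = (3·36² + 50)/(2·48) ≡ 44/37. 37⁻¹ ≡ 8 (mod 59) since 37·8 = 296 ≡ 1, so λ ≡ 44·8 ≡ 57.
  x = λ² - 36 - 36 = 3249 - 72 ≡ 50; y = λ·(36 - 50) - 48 ≡ 39. → (50, 39)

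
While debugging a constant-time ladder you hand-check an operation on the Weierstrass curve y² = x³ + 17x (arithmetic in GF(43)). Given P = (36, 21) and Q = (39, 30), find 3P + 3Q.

First 3P:
Repeated addition: build up to 3P.
2P: tangent at (36, 21): λ = (3·36² + 17)/(2·21) ≡ 35/42. 42⁻¹ ≡ 42 (mod 43) since 42·42 = 1764 ≡ 1, so λ ≡ 35·42 ≡ 8.
  x = λ² - 36 - 36 = 64 - 72 ≡ 35; y = λ·(36 - 35) - 21 ≡ 30. → (35, 30)
3P: (35, 30) + (36, 21). λ = (21 - 30)/(36 - 35) ≡ 34/1 mod 43. 1⁻¹ ≡ 1 (mod 43), so λ ≡ 34.
  x = λ² - 35 - 36 = 1156 - 71 ≡ 10; y = λ·(35 - 10) - 30 ≡ 3. → (10, 3)
3P = (10, 3).
Next 3Q:
Repeated addition: build up to 3Q.
2Q: tangent at (39, 30): λ = (3·39² + 17)/(2·30) ≡ 22/17. 17⁻¹ ≡ 38 (mod 43) since 17·38 = 646 ≡ 1, so λ ≡ 22·38 ≡ 19.
  x = λ² - 39 - 39 = 361 - 78 ≡ 25; y = λ·(39 - 25) - 30 ≡ 21. → (25, 21)
3Q: (25, 21) + (39, 30). λ = (30 - 21)/(39 - 25) ≡ 9/14 mod 43. 14⁻¹ ≡ 40 (mod 43), so λ ≡ 16.
  x = λ² - 25 - 39 = 256 - 64 ≡ 20; y = λ·(25 - 20) - 21 ≡ 16. → (20, 16)
3Q = (20, 16).
Finally 3P + 3Q:
(10, 3) + (20, 16). λ = (16 - 3)/(20 - 10) ≡ 13/10 mod 43. 10⁻¹ ≡ 13 (mod 43), so λ ≡ 40.
  x = λ² - 10 - 20 = 1600 - 30 ≡ 22; y = λ·(10 - 22) - 3 ≡ 33. → (22, 33)

(22, 33)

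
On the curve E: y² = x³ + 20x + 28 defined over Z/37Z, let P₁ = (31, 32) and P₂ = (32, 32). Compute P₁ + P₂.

(31, 32) + (32, 32). λ = (32 - 32)/(32 - 31) ≡ 0/1 mod 37. 1⁻¹ ≡ 1 (mod 37) since 1·1 = 1 ≡ 1, so λ ≡ 0.
  x = λ² - 31 - 32 = 0 - 63 ≡ 11; y = λ·(31 - 11) - 32 ≡ 5. → (11, 5)

(11, 5)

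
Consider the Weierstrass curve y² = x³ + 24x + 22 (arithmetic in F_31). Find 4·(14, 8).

(28, 27)

Write Q = (14, 8).
Repeated addition: build up to 4Q.
2Q: tangent at (14, 8): λ = (3·14² + 24)/(2·8) ≡ 23/16. 16⁻¹ ≡ 2 (mod 31), so λ ≡ 23·2 ≡ 15.
  x = λ² - 14 - 14 = 225 - 28 ≡ 11; y = λ·(14 - 11) - 8 ≡ 6. → (11, 6)
3Q: (11, 6) + (14, 8). λ = (8 - 6)/(14 - 11) ≡ 2/3 mod 31. 3⁻¹ ≡ 21 (mod 31) since 3·21 = 63 ≡ 1, so λ ≡ 11.
  x = λ² - 11 - 14 = 121 - 25 ≡ 3; y = λ·(11 - 3) - 6 ≡ 20. → (3, 20)
4Q: (3, 20) + (14, 8). λ = (8 - 20)/(14 - 3) ≡ 19/11 mod 31. 11⁻¹ ≡ 17 (mod 31), so λ ≡ 13.
  x = λ² - 3 - 14 = 169 - 17 ≡ 28; y = λ·(3 - 28) - 20 ≡ 27. → (28, 27)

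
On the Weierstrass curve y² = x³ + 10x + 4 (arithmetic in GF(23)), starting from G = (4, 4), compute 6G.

Double-and-add on 6 = (110)₂. Start with G = (4, 4) for the leading 1-bit.
double: tangent at (4, 4): λ = (3·4² + 10)/(2·4) ≡ 12/8. 8⁻¹ ≡ 3 (mod 23), so λ ≡ 12·3 ≡ 13.
  x = λ² - 4 - 4 = 169 - 8 ≡ 0; y = λ·(4 - 0) - 4 ≡ 2. → (0, 2)
add G: (0, 2) + (4, 4). λ = (4 - 2)/(4 - 0) ≡ 2/4 mod 23. 4⁻¹ ≡ 6 (mod 23) since 4·6 = 24 ≡ 1, so λ ≡ 12.
  x = λ² - 0 - 4 = 144 - 4 ≡ 2; y = λ·(0 - 2) - 2 ≡ 20. → (2, 20)
double: tangent at (2, 20): λ = (3·2² + 10)/(2·20) ≡ 22/17. 17⁻¹ ≡ 19 (mod 23) since 17·19 = 323 ≡ 1, so λ ≡ 22·19 ≡ 4.
  x = λ² - 2 - 2 = 16 - 4 ≡ 12; y = λ·(2 - 12) - 20 ≡ 9. → (12, 9)

(12, 9)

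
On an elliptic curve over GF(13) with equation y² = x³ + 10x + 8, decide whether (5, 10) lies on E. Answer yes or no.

y² = 10² ≡ 9; x³ + 10x + 8 = 183 ≡ 1 (mod 13). 9 ≠ 1.

no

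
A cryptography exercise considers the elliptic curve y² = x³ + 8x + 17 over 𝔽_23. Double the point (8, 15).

(8, 8)

tangent at (8, 15): λ = (3·8² + 8)/(2·15) ≡ 16/7. 7⁻¹ ≡ 10 (mod 23) since 7·10 = 70 ≡ 1, so λ ≡ 16·10 ≡ 22.
  x = λ² - 8 - 8 = 484 - 16 ≡ 8; y = λ·(8 - 8) - 15 ≡ 8. → (8, 8)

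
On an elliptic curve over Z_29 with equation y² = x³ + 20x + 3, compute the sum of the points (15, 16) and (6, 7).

(9, 19)

(15, 16) + (6, 7). λ = (7 - 16)/(6 - 15) ≡ 20/20 mod 29. 20⁻¹ ≡ 16 (mod 29) since 20·16 = 320 ≡ 1, so λ ≡ 1.
  x = λ² - 15 - 6 = 1 - 21 ≡ 9; y = λ·(15 - 9) - 16 ≡ 19. → (9, 19)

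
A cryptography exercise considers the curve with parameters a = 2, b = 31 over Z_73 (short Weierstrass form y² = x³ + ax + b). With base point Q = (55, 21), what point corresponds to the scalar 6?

Repeated addition: build up to 6Q.
2Q: tangent at (55, 21): λ = (3·55² + 2)/(2·21) ≡ 25/42. 42⁻¹ ≡ 40 (mod 73) since 42·40 = 1680 ≡ 1, so λ ≡ 25·40 ≡ 51.
  x = λ² - 55 - 55 = 2601 - 110 ≡ 9; y = λ·(55 - 9) - 21 ≡ 62. → (9, 62)
3Q: (9, 62) + (55, 21). λ = (21 - 62)/(55 - 9) ≡ 32/46 mod 73. 46⁻¹ ≡ 27 (mod 73) since 46·27 = 1242 ≡ 1, so λ ≡ 61.
  x = λ² - 9 - 55 = 3721 - 64 ≡ 7; y = λ·(9 - 7) - 62 ≡ 60. → (7, 60)
4Q: (7, 60) + (55, 21). λ = (21 - 60)/(55 - 7) ≡ 34/48 mod 73. 48⁻¹ ≡ 35 (mod 73), so λ ≡ 22.
  x = λ² - 7 - 55 = 484 - 62 ≡ 57; y = λ·(7 - 57) - 60 ≡ 8. → (57, 8)
5Q: (57, 8) + (55, 21). λ = (21 - 8)/(55 - 57) ≡ 13/71 mod 73. 71⁻¹ ≡ 36 (mod 73), so λ ≡ 30.
  x = λ² - 57 - 55 = 900 - 112 ≡ 58; y = λ·(57 - 58) - 8 ≡ 35. → (58, 35)
6Q: (58, 35) + (55, 21). λ = (21 - 35)/(55 - 58) ≡ 59/70 mod 73. 70⁻¹ ≡ 24 (mod 73) since 70·24 = 1680 ≡ 1, so λ ≡ 29.
  x = λ² - 58 - 55 = 841 - 113 ≡ 71; y = λ·(58 - 71) - 35 ≡ 26. → (71, 26)

(71, 26)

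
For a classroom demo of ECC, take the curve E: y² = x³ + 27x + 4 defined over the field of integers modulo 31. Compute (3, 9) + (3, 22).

O

The two points share x = 3 and their y-coordinates satisfy 9 + 22 ≡ 0 (mod 31), so they are inverses. Their sum is O.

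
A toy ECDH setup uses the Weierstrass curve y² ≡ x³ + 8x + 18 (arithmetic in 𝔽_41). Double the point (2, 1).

(14, 2)

tangent at (2, 1): λ = (3·2² + 8)/(2·1) ≡ 20/2. 2⁻¹ ≡ 21 (mod 41) since 2·21 = 42 ≡ 1, so λ ≡ 20·21 ≡ 10.
  x = λ² - 2 - 2 = 100 - 4 ≡ 14; y = λ·(2 - 14) - 1 ≡ 2. → (14, 2)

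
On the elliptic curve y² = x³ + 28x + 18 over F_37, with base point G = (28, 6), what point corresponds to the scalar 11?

(4, 3)

Double-and-add on 11 = (1011)₂. Start with G = (28, 6) for the leading 1-bit.
double: tangent at (28, 6): λ = (3·28² + 28)/(2·6) ≡ 12/12. 12⁻¹ ≡ 34 (mod 37) since 12·34 = 408 ≡ 1, so λ ≡ 12·34 ≡ 1.
  x = λ² - 28 - 28 = 1 - 56 ≡ 19; y = λ·(28 - 19) - 6 ≡ 3. → (19, 3)
double: tangent at (19, 3): λ = (3·19² + 28)/(2·3) ≡ 1/6. 6⁻¹ ≡ 31 (mod 37), so λ ≡ 1·31 ≡ 31.
  x = λ² - 19 - 19 = 961 - 38 ≡ 35; y = λ·(19 - 35) - 3 ≡ 19. → (35, 19)
add G: (35, 19) + (28, 6). λ = (6 - 19)/(28 - 35) ≡ 24/30 mod 37. 30⁻¹ ≡ 21 (mod 37), so λ ≡ 23.
  x = λ² - 35 - 28 = 529 - 63 ≡ 22; y = λ·(35 - 22) - 19 ≡ 21. → (22, 21)
double: tangent at (22, 21): λ = (3·22² + 28)/(2·21) ≡ 0/5. 5⁻¹ ≡ 15 (mod 37), so λ ≡ 0·15 ≡ 0.
  x = λ² - 22 - 22 = 0 - 44 ≡ 30; y = λ·(22 - 30) - 21 ≡ 16. → (30, 16)
add G: (30, 16) + (28, 6). λ = (6 - 16)/(28 - 30) ≡ 27/35 mod 37. 35⁻¹ ≡ 18 (mod 37), so λ ≡ 5.
  x = λ² - 30 - 28 = 25 - 58 ≡ 4; y = λ·(30 - 4) - 16 ≡ 3. → (4, 3)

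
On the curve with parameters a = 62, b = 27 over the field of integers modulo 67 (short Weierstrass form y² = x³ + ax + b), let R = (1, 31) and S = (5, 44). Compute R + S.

(59, 15)

(1, 31) + (5, 44). λ = (44 - 31)/(5 - 1) ≡ 13/4 mod 67. 4⁻¹ ≡ 17 (mod 67), so λ ≡ 20.
  x = λ² - 1 - 5 = 400 - 6 ≡ 59; y = λ·(1 - 59) - 31 ≡ 15. → (59, 15)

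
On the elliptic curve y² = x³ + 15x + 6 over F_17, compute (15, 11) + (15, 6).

O

The two points share x = 15 and their y-coordinates satisfy 11 + 6 ≡ 0 (mod 17), so they are inverses. Their sum is the point at infinity.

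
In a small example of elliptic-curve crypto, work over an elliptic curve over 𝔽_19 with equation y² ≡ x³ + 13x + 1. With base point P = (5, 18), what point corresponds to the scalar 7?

(2, 15)

Double-and-add on 7 = (111)₂. Start with P = (5, 18) for the leading 1-bit.
double: tangent at (5, 18): λ = (3·5² + 13)/(2·18) ≡ 12/17. 17⁻¹ ≡ 9 (mod 19), so λ ≡ 12·9 ≡ 13.
  x = λ² - 5 - 5 = 169 - 10 ≡ 7; y = λ·(5 - 7) - 18 ≡ 13. → (7, 13)
add P: (7, 13) + (5, 18). λ = (18 - 13)/(5 - 7) ≡ 5/17 mod 19. 17⁻¹ ≡ 9 (mod 19) since 17·9 = 153 ≡ 1, so λ ≡ 7.
  x = λ² - 7 - 5 = 49 - 12 ≡ 18; y = λ·(7 - 18) - 13 ≡ 5. → (18, 5)
double: tangent at (18, 5): λ = (3·18² + 13)/(2·5) ≡ 16/10. 10⁻¹ ≡ 2 (mod 19), so λ ≡ 16·2 ≡ 13.
  x = λ² - 18 - 18 = 169 - 36 ≡ 0; y = λ·(18 - 0) - 5 ≡ 1. → (0, 1)
add P: (0, 1) + (5, 18). λ = (18 - 1)/(5 - 0) ≡ 17/5 mod 19. 5⁻¹ ≡ 4 (mod 19), so λ ≡ 11.
  x = λ² - 0 - 5 = 121 - 5 ≡ 2; y = λ·(0 - 2) - 1 ≡ 15. → (2, 15)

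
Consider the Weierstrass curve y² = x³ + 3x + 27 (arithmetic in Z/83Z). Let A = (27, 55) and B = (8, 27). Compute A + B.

(27, 55) + (8, 27). λ = (27 - 55)/(8 - 27) ≡ 55/64 mod 83. 64⁻¹ ≡ 48 (mod 83), so λ ≡ 67.
  x = λ² - 27 - 8 = 4489 - 35 ≡ 55; y = λ·(27 - 55) - 55 ≡ 61. → (55, 61)

(55, 61)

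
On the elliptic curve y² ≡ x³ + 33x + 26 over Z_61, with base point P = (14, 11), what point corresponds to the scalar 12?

Double-and-add on 12 = (1100)₂. Start with P = (14, 11) for the leading 1-bit.
double: tangent at (14, 11): λ = (3·14² + 33)/(2·11) ≡ 11/22. 22⁻¹ ≡ 25 (mod 61), so λ ≡ 11·25 ≡ 31.
  x = λ² - 14 - 14 = 961 - 28 ≡ 18; y = λ·(14 - 18) - 11 ≡ 48. → (18, 48)
add P: (18, 48) + (14, 11). λ = (11 - 48)/(14 - 18) ≡ 24/57 mod 61. 57⁻¹ ≡ 15 (mod 61), so λ ≡ 55.
  x = λ² - 18 - 14 = 3025 - 32 ≡ 4; y = λ·(18 - 4) - 48 ≡ 51. → (4, 51)
double: tangent at (4, 51): λ = (3·4² + 33)/(2·51) ≡ 20/41. 41⁻¹ ≡ 3 (mod 61), so λ ≡ 20·3 ≡ 60.
  x = λ² - 4 - 4 = 3600 - 8 ≡ 54; y = λ·(4 - 54) - 51 ≡ 60. → (54, 60)
double: tangent at (54, 60): λ = (3·54² + 33)/(2·60) ≡ 58/59. 59⁻¹ ≡ 30 (mod 61), so λ ≡ 58·30 ≡ 32.
  x = λ² - 54 - 54 = 1024 - 108 ≡ 1; y = λ·(54 - 1) - 60 ≡ 50. → (1, 50)

(1, 50)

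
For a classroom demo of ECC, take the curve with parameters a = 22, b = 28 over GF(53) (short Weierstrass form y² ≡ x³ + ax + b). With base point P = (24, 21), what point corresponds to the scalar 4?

Repeated addition: build up to 4P.
2P: tangent at (24, 21): λ = (3·24² + 22)/(2·21) ≡ 1/42. 42⁻¹ ≡ 24 (mod 53), so λ ≡ 1·24 ≡ 24.
  x = λ² - 24 - 24 = 576 - 48 ≡ 51; y = λ·(24 - 51) - 21 ≡ 20. → (51, 20)
3P: (51, 20) + (24, 21). λ = (21 - 20)/(24 - 51) ≡ 1/26 mod 53. 26⁻¹ ≡ 51 (mod 53) since 26·51 = 1326 ≡ 1, so λ ≡ 51.
  x = λ² - 51 - 24 = 2601 - 75 ≡ 35; y = λ·(51 - 35) - 20 ≡ 1. → (35, 1)
4P: (35, 1) + (24, 21). λ = (21 - 1)/(24 - 35) ≡ 20/42 mod 53. 42⁻¹ ≡ 24 (mod 53) since 42·24 = 1008 ≡ 1, so λ ≡ 3.
  x = λ² - 35 - 24 = 9 - 59 ≡ 3; y = λ·(35 - 3) - 1 ≡ 42. → (3, 42)

(3, 42)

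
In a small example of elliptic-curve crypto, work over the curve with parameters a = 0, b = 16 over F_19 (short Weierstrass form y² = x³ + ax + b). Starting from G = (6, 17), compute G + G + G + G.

Repeated addition: build up to 4G.
2G: tangent at (6, 17): λ = (3·6² + 0)/(2·17) ≡ 13/15. 15⁻¹ ≡ 14 (mod 19) since 15·14 = 210 ≡ 1, so λ ≡ 13·14 ≡ 11.
  x = λ² - 6 - 6 = 121 - 12 ≡ 14; y = λ·(6 - 14) - 17 ≡ 9. → (14, 9)
3G: (14, 9) + (6, 17). λ = (17 - 9)/(6 - 14) ≡ 8/11 mod 19. 11⁻¹ ≡ 7 (mod 19), so λ ≡ 18.
  x = λ² - 14 - 6 = 324 - 20 ≡ 0; y = λ·(14 - 0) - 9 ≡ 15. → (0, 15)
4G: (0, 15) + (6, 17). λ = (17 - 15)/(6 - 0) ≡ 2/6 mod 19. 6⁻¹ ≡ 16 (mod 19), so λ ≡ 13.
  x = λ² - 0 - 6 = 169 - 6 ≡ 11; y = λ·(0 - 11) - 15 ≡ 13. → (11, 13)

(11, 13)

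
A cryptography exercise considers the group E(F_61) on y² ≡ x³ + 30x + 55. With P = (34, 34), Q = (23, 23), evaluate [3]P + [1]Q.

(58, 50)

First 3P:
Repeated addition: build up to 3P.
2P: tangent at (34, 34): λ = (3·34² + 30)/(2·34) ≡ 21/7. 7⁻¹ ≡ 35 (mod 61), so λ ≡ 21·35 ≡ 3.
  x = λ² - 34 - 34 = 9 - 68 ≡ 2; y = λ·(34 - 2) - 34 ≡ 1. → (2, 1)
3P: (2, 1) + (34, 34). λ = (34 - 1)/(34 - 2) ≡ 33/32 mod 61. 32⁻¹ ≡ 21 (mod 61) since 32·21 = 672 ≡ 1, so λ ≡ 22.
  x = λ² - 2 - 34 = 484 - 36 ≡ 21; y = λ·(2 - 21) - 1 ≡ 8. → (21, 8)
3P = (21, 8).
Finally 3P + Q:
(21, 8) + (23, 23). λ = (23 - 8)/(23 - 21) ≡ 15/2 mod 61. 2⁻¹ ≡ 31 (mod 61) since 2·31 = 62 ≡ 1, so λ ≡ 38.
  x = λ² - 21 - 23 = 1444 - 44 ≡ 58; y = λ·(21 - 58) - 8 ≡ 50. → (58, 50)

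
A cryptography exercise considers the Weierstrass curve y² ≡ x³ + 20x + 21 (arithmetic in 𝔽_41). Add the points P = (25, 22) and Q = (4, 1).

(13, 31)

(25, 22) + (4, 1). λ = (1 - 22)/(4 - 25) ≡ 20/20 mod 41. 20⁻¹ ≡ 39 (mod 41) since 20·39 = 780 ≡ 1, so λ ≡ 1.
  x = λ² - 25 - 4 = 1 - 29 ≡ 13; y = λ·(25 - 13) - 22 ≡ 31. → (13, 31)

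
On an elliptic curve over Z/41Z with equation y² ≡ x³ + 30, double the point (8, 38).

tangent at (8, 38): λ = (3·8² + 0)/(2·38) ≡ 28/35. 35⁻¹ ≡ 34 (mod 41) since 35·34 = 1190 ≡ 1, so λ ≡ 28·34 ≡ 9.
  x = λ² - 8 - 8 = 81 - 16 ≡ 24; y = λ·(8 - 24) - 38 ≡ 23. → (24, 23)

(24, 23)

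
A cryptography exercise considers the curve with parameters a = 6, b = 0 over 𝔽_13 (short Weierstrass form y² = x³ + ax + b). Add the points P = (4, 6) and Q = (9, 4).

(4, 6) + (9, 4). λ = (4 - 6)/(9 - 4) ≡ 11/5 mod 13. 5⁻¹ ≡ 8 (mod 13) since 5·8 = 40 ≡ 1, so λ ≡ 10.
  x = λ² - 4 - 9 = 100 - 13 ≡ 9; y = λ·(4 - 9) - 6 ≡ 9. → (9, 9)

(9, 9)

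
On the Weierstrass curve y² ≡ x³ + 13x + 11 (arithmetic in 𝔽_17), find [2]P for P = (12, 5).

tangent at (12, 5): λ = (3·12² + 13)/(2·5) ≡ 3/10. 10⁻¹ ≡ 12 (mod 17) since 10·12 = 120 ≡ 1, so λ ≡ 3·12 ≡ 2.
  x = λ² - 12 - 12 = 4 - 24 ≡ 14; y = λ·(12 - 14) - 5 ≡ 8. → (14, 8)

(14, 8)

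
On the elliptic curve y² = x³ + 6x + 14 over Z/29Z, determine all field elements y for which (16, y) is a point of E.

x³ + 6x + 14 = 4206 ≡ 1 (mod 29).
Square roots of 1 mod 29: 1 and 28 (since 1² = 1 ≡ 1).

1, 28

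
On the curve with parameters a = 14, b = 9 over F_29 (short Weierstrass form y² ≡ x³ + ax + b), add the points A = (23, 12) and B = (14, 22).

(23, 12) + (14, 22). λ = (22 - 12)/(14 - 23) ≡ 10/20 mod 29. 20⁻¹ ≡ 16 (mod 29), so λ ≡ 15.
  x = λ² - 23 - 14 = 225 - 37 ≡ 14; y = λ·(23 - 14) - 12 ≡ 7. → (14, 7)

(14, 7)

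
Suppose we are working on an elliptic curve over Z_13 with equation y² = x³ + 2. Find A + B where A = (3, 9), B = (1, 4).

(12, 1)

(3, 9) + (1, 4). λ = (4 - 9)/(1 - 3) ≡ 8/11 mod 13. 11⁻¹ ≡ 6 (mod 13), so λ ≡ 9.
  x = λ² - 3 - 1 = 81 - 4 ≡ 12; y = λ·(3 - 12) - 9 ≡ 1. → (12, 1)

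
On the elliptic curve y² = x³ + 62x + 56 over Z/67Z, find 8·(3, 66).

Write P = (3, 66).
Double-and-add on 8 = (1000)₂. Start with P = (3, 66) for the leading 1-bit.
double: tangent at (3, 66): λ = (3·3² + 62)/(2·66) ≡ 22/65. 65⁻¹ ≡ 33 (mod 67), so λ ≡ 22·33 ≡ 56.
  x = λ² - 3 - 3 = 3136 - 6 ≡ 48; y = λ·(3 - 48) - 66 ≡ 27. → (48, 27)
double: tangent at (48, 27): λ = (3·48² + 62)/(2·27) ≡ 6/54. 54⁻¹ ≡ 36 (mod 67), so λ ≡ 6·36 ≡ 15.
  x = λ² - 48 - 48 = 225 - 96 ≡ 62; y = λ·(48 - 62) - 27 ≡ 31. → (62, 31)
double: tangent at (62, 31): λ = (3·62² + 62)/(2·31) ≡ 3/62. 62⁻¹ ≡ 40 (mod 67) since 62·40 = 2480 ≡ 1, so λ ≡ 3·40 ≡ 53.
  x = λ² - 62 - 62 = 2809 - 124 ≡ 5; y = λ·(62 - 5) - 31 ≡ 42. → (5, 42)

(5, 42)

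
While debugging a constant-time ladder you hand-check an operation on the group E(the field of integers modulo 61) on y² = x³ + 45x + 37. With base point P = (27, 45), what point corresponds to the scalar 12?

Double-and-add on 12 = (1100)₂. Start with P = (27, 45) for the leading 1-bit.
double: tangent at (27, 45): λ = (3·27² + 45)/(2·45) ≡ 36/29. 29⁻¹ ≡ 40 (mod 61) since 29·40 = 1160 ≡ 1, so λ ≡ 36·40 ≡ 37.
  x = λ² - 27 - 27 = 1369 - 54 ≡ 34; y = λ·(27 - 34) - 45 ≡ 1. → (34, 1)
add P: (34, 1) + (27, 45). λ = (45 - 1)/(27 - 34) ≡ 44/54 mod 61. 54⁻¹ ≡ 26 (mod 61) since 54·26 = 1404 ≡ 1, so λ ≡ 46.
  x = λ² - 34 - 27 = 2116 - 61 ≡ 42; y = λ·(34 - 42) - 1 ≡ 58. → (42, 58)
double: tangent at (42, 58): λ = (3·42² + 45)/(2·58) ≡ 30/55. 55⁻¹ ≡ 10 (mod 61) since 55·10 = 550 ≡ 1, so λ ≡ 30·10 ≡ 56.
  x = λ² - 42 - 42 = 3136 - 84 ≡ 2; y = λ·(42 - 2) - 58 ≡ 47. → (2, 47)
double: tangent at (2, 47): λ = (3·2² + 45)/(2·47) ≡ 57/33. 33⁻¹ ≡ 37 (mod 61), so λ ≡ 57·37 ≡ 35.
  x = λ² - 2 - 2 = 1225 - 4 ≡ 1; y = λ·(2 - 1) - 47 ≡ 49. → (1, 49)

(1, 49)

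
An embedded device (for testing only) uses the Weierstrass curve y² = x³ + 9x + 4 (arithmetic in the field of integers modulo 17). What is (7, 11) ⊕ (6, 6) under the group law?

(7, 11) + (6, 6). λ = (6 - 11)/(6 - 7) ≡ 12/16 mod 17. 16⁻¹ ≡ 16 (mod 17), so λ ≡ 5.
  x = λ² - 7 - 6 = 25 - 13 ≡ 12; y = λ·(7 - 12) - 11 ≡ 15. → (12, 15)

(12, 15)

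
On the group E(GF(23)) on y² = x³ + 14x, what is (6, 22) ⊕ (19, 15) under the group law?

(7, 21)

(6, 22) + (19, 15). λ = (15 - 22)/(19 - 6) ≡ 16/13 mod 23. 13⁻¹ ≡ 16 (mod 23), so λ ≡ 3.
  x = λ² - 6 - 19 = 9 - 25 ≡ 7; y = λ·(6 - 7) - 22 ≡ 21. → (7, 21)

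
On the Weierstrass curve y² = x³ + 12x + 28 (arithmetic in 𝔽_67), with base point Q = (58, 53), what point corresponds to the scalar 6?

Repeated addition: build up to 6Q.
2Q: tangent at (58, 53): λ = (3·58² + 12)/(2·53) ≡ 54/39. 39⁻¹ ≡ 55 (mod 67), so λ ≡ 54·55 ≡ 22.
  x = λ² - 58 - 58 = 484 - 116 ≡ 33; y = λ·(58 - 33) - 53 ≡ 28. → (33, 28)
3Q: (33, 28) + (58, 53). λ = (53 - 28)/(58 - 33) ≡ 25/25 mod 67. 25⁻¹ ≡ 59 (mod 67) since 25·59 = 1475 ≡ 1, so λ ≡ 1.
  x = λ² - 33 - 58 = 1 - 91 ≡ 44; y = λ·(33 - 44) - 28 ≡ 28. → (44, 28)
4Q: (44, 28) + (58, 53). λ = (53 - 28)/(58 - 44) ≡ 25/14 mod 67. 14⁻¹ ≡ 24 (mod 67), so λ ≡ 64.
  x = λ² - 44 - 58 = 4096 - 102 ≡ 41; y = λ·(44 - 41) - 28 ≡ 30. → (41, 30)
5Q: (41, 30) + (58, 53). λ = (53 - 30)/(58 - 41) ≡ 23/17 mod 67. 17⁻¹ ≡ 4 (mod 67) since 17·4 = 68 ≡ 1, so λ ≡ 25.
  x = λ² - 41 - 58 = 625 - 99 ≡ 57; y = λ·(41 - 57) - 30 ≡ 39. → (57, 39)
6Q: (57, 39) + (58, 53). λ = (53 - 39)/(58 - 57) ≡ 14/1 mod 67. 1⁻¹ ≡ 1 (mod 67), so λ ≡ 14.
  x = λ² - 57 - 58 = 196 - 115 ≡ 14; y = λ·(57 - 14) - 39 ≡ 27. → (14, 27)

(14, 27)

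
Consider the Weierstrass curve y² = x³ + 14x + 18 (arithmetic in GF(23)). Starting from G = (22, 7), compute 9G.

Repeated addition: build up to 9G.
2G: tangent at (22, 7): λ = (3·22² + 14)/(2·7) ≡ 17/14. 14⁻¹ ≡ 5 (mod 23) since 14·5 = 70 ≡ 1, so λ ≡ 17·5 ≡ 16.
  x = λ² - 22 - 22 = 256 - 44 ≡ 5; y = λ·(22 - 5) - 7 ≡ 12. → (5, 12)
3G: (5, 12) + (22, 7). λ = (7 - 12)/(22 - 5) ≡ 18/17 mod 23. 17⁻¹ ≡ 19 (mod 23) since 17·19 = 323 ≡ 1, so λ ≡ 20.
  x = λ² - 5 - 22 = 400 - 27 ≡ 5; y = λ·(5 - 5) - 12 ≡ 11. → (5, 11)
4G: (5, 11) + (22, 7). λ = (7 - 11)/(22 - 5) ≡ 19/17 mod 23. 17⁻¹ ≡ 19 (mod 23), so λ ≡ 16.
  x = λ² - 5 - 22 = 256 - 27 ≡ 22; y = λ·(5 - 22) - 11 ≡ 16. → (22, 16)
5G: (22, 16) + (22, 7): same x and y₁ ≡ -y₂, so the sum is O.
6G: O + (22, 7) = (22, 7) (identity).
7G: tangent at (22, 7): λ = (3·22² + 14)/(2·7) ≡ 17/14. 14⁻¹ ≡ 5 (mod 23) since 14·5 = 70 ≡ 1, so λ ≡ 17·5 ≡ 16.
  x = λ² - 22 - 22 = 256 - 44 ≡ 5; y = λ·(22 - 5) - 7 ≡ 12. → (5, 12)
8G: (5, 12) + (22, 7). λ = (7 - 12)/(22 - 5) ≡ 18/17 mod 23. 17⁻¹ ≡ 19 (mod 23) since 17·19 = 323 ≡ 1, so λ ≡ 20.
  x = λ² - 5 - 22 = 400 - 27 ≡ 5; y = λ·(5 - 5) - 12 ≡ 11. → (5, 11)
9G: (5, 11) + (22, 7). λ = (7 - 11)/(22 - 5) ≡ 19/17 mod 23. 17⁻¹ ≡ 19 (mod 23), so λ ≡ 16.
  x = λ² - 5 - 22 = 256 - 27 ≡ 22; y = λ·(5 - 22) - 11 ≡ 16. → (22, 16)

(22, 16)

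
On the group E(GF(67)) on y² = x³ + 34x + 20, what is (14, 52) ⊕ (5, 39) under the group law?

(17, 33)

(14, 52) + (5, 39). λ = (39 - 52)/(5 - 14) ≡ 54/58 mod 67. 58⁻¹ ≡ 52 (mod 67), so λ ≡ 61.
  x = λ² - 14 - 5 = 3721 - 19 ≡ 17; y = λ·(14 - 17) - 52 ≡ 33. → (17, 33)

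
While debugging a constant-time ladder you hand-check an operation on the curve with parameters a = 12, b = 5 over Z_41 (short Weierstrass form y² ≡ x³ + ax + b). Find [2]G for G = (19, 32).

tangent at (19, 32): λ = (3·19² + 12)/(2·32) ≡ 29/23. 23⁻¹ ≡ 25 (mod 41) since 23·25 = 575 ≡ 1, so λ ≡ 29·25 ≡ 28.
  x = λ² - 19 - 19 = 784 - 38 ≡ 8; y = λ·(19 - 8) - 32 ≡ 30. → (8, 30)

(8, 30)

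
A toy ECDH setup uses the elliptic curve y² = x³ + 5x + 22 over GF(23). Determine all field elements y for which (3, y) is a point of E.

x³ + 5x + 22 = 64 ≡ 18 (mod 23).
Square roots of 18 mod 23: 8 and 15 (since 8² = 64 ≡ 18).

8, 15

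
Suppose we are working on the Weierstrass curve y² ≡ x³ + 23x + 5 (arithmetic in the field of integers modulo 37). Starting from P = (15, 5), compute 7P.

Repeated addition: build up to 7P.
2P: tangent at (15, 5): λ = (3·15² + 23)/(2·5) ≡ 32/10. 10⁻¹ ≡ 26 (mod 37), so λ ≡ 32·26 ≡ 18.
  x = λ² - 15 - 15 = 324 - 30 ≡ 35; y = λ·(15 - 35) - 5 ≡ 5. → (35, 5)
3P: (35, 5) + (15, 5). λ = (5 - 5)/(15 - 35) ≡ 0/17 mod 37. 17⁻¹ ≡ 24 (mod 37) since 17·24 = 408 ≡ 1, so λ ≡ 0.
  x = λ² - 35 - 15 = 0 - 50 ≡ 24; y = λ·(35 - 24) - 5 ≡ 32. → (24, 32)
4P: (24, 32) + (15, 5). λ = (5 - 32)/(15 - 24) ≡ 10/28 mod 37. 28⁻¹ ≡ 4 (mod 37) since 28·4 = 112 ≡ 1, so λ ≡ 3.
  x = λ² - 24 - 15 = 9 - 39 ≡ 7; y = λ·(24 - 7) - 32 ≡ 19. → (7, 19)
5P: (7, 19) + (15, 5). λ = (5 - 19)/(15 - 7) ≡ 23/8 mod 37. 8⁻¹ ≡ 14 (mod 37), so λ ≡ 26.
  x = λ² - 7 - 15 = 676 - 22 ≡ 25; y = λ·(7 - 25) - 19 ≡ 31. → (25, 31)
6P: (25, 31) + (15, 5). λ = (5 - 31)/(15 - 25) ≡ 11/27 mod 37. 27⁻¹ ≡ 11 (mod 37) since 27·11 = 297 ≡ 1, so λ ≡ 10.
  x = λ² - 25 - 15 = 100 - 40 ≡ 23; y = λ·(25 - 23) - 31 ≡ 26. → (23, 26)
7P: (23, 26) + (15, 5). λ = (5 - 26)/(15 - 23) ≡ 16/29 mod 37. 29⁻¹ ≡ 23 (mod 37), so λ ≡ 35.
  x = λ² - 23 - 15 = 1225 - 38 ≡ 3; y = λ·(23 - 3) - 26 ≡ 8. → (3, 8)

(3, 8)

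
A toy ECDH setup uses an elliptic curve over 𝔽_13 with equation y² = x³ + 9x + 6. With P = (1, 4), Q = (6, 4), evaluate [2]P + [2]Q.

First 2P:
Repeated addition: build up to 2P.
2P: tangent at (1, 4): λ = (3·1² + 9)/(2·4) ≡ 12/8. 8⁻¹ ≡ 5 (mod 13) since 8·5 = 40 ≡ 1, so λ ≡ 12·5 ≡ 8.
  x = λ² - 1 - 1 = 64 - 2 ≡ 10; y = λ·(1 - 10) - 4 ≡ 2. → (10, 2)
2P = (10, 2).
Next 2Q:
Repeated addition: build up to 2Q.
2Q: tangent at (6, 4): λ = (3·6² + 9)/(2·4) ≡ 0/8. 8⁻¹ ≡ 5 (mod 13) since 8·5 = 40 ≡ 1, so λ ≡ 0·5 ≡ 0.
  x = λ² - 6 - 6 = 0 - 12 ≡ 1; y = λ·(6 - 1) - 4 ≡ 9. → (1, 9)
2Q = (1, 9).
Finally 2P + 2Q:
(10, 2) + (1, 9). λ = (9 - 2)/(1 - 10) ≡ 7/4 mod 13. 4⁻¹ ≡ 10 (mod 13), so λ ≡ 5.
  x = λ² - 10 - 1 = 25 - 11 ≡ 1; y = λ·(10 - 1) - 2 ≡ 4. → (1, 4)

(1, 4)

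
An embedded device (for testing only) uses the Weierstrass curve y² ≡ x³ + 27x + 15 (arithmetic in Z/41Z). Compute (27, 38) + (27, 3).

The two points share x = 27 and their y-coordinates satisfy 38 + 3 ≡ 0 (mod 41), so they are inverses. Their sum is the point at infinity.

O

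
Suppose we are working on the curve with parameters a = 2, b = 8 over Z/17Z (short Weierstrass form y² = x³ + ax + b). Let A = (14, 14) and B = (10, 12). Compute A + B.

(6, 7)

(14, 14) + (10, 12). λ = (12 - 14)/(10 - 14) ≡ 15/13 mod 17. 13⁻¹ ≡ 4 (mod 17), so λ ≡ 9.
  x = λ² - 14 - 10 = 81 - 24 ≡ 6; y = λ·(14 - 6) - 14 ≡ 7. → (6, 7)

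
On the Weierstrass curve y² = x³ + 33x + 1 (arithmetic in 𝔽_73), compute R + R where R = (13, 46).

tangent at (13, 46): λ = (3·13² + 33)/(2·46) ≡ 29/19. 19⁻¹ ≡ 50 (mod 73) since 19·50 = 950 ≡ 1, so λ ≡ 29·50 ≡ 63.
  x = λ² - 13 - 13 = 3969 - 26 ≡ 1; y = λ·(13 - 1) - 46 ≡ 53. → (1, 53)

(1, 53)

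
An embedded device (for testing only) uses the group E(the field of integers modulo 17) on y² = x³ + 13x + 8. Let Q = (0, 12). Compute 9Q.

Repeated addition: build up to 9Q.
2Q: tangent at (0, 12): λ = (3·0² + 13)/(2·12) ≡ 13/7. 7⁻¹ ≡ 5 (mod 17) since 7·5 = 35 ≡ 1, so λ ≡ 13·5 ≡ 14.
  x = λ² - 0 - 0 = 196 - 0 ≡ 9; y = λ·(0 - 9) - 12 ≡ 15. → (9, 15)
3Q: (9, 15) + (0, 12). λ = (12 - 15)/(0 - 9) ≡ 14/8 mod 17. 8⁻¹ ≡ 15 (mod 17) since 8·15 = 120 ≡ 1, so λ ≡ 6.
  x = λ² - 9 - 0 = 36 - 9 ≡ 10; y = λ·(9 - 10) - 15 ≡ 13. → (10, 13)
4Q: (10, 13) + (0, 12). λ = (12 - 13)/(0 - 10) ≡ 16/7 mod 17. 7⁻¹ ≡ 5 (mod 17) since 7·5 = 35 ≡ 1, so λ ≡ 12.
  x = λ² - 10 - 0 = 144 - 10 ≡ 15; y = λ·(10 - 15) - 13 ≡ 12. → (15, 12)
5Q: (15, 12) + (0, 12). λ = (12 - 12)/(0 - 15) ≡ 0/2 mod 17. 2⁻¹ ≡ 9 (mod 17), so λ ≡ 0.
  x = λ² - 15 - 0 = 0 - 15 ≡ 2; y = λ·(15 - 2) - 12 ≡ 5. → (2, 5)
6Q: (2, 5) + (0, 12). λ = (12 - 5)/(0 - 2) ≡ 7/15 mod 17. 15⁻¹ ≡ 8 (mod 17), so λ ≡ 5.
  x = λ² - 2 - 0 = 25 - 2 ≡ 6; y = λ·(2 - 6) - 5 ≡ 9. → (6, 9)
7Q: (6, 9) + (0, 12). λ = (12 - 9)/(0 - 6) ≡ 3/11 mod 17. 11⁻¹ ≡ 14 (mod 17) since 11·14 = 154 ≡ 1, so λ ≡ 8.
  x = λ² - 6 - 0 = 64 - 6 ≡ 7; y = λ·(6 - 7) - 9 ≡ 0. → (7, 0)
8Q: (7, 0) + (0, 12). λ = (12 - 0)/(0 - 7) ≡ 12/10 mod 17. 10⁻¹ ≡ 12 (mod 17), so λ ≡ 8.
  x = λ² - 7 - 0 = 64 - 7 ≡ 6; y = λ·(7 - 6) - 0 ≡ 8. → (6, 8)
9Q: (6, 8) + (0, 12). λ = (12 - 8)/(0 - 6) ≡ 4/11 mod 17. 11⁻¹ ≡ 14 (mod 17), so λ ≡ 5.
  x = λ² - 6 - 0 = 25 - 6 ≡ 2; y = λ·(6 - 2) - 8 ≡ 12. → (2, 12)

(2, 12)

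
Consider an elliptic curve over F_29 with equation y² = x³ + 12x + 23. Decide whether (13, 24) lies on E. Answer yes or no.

y² = 24² ≡ 25; x³ + 12x + 23 = 2376 ≡ 27 (mod 29). 25 ≠ 27.

no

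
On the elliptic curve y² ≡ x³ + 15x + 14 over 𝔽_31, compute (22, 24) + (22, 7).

The two points share x = 22 and their y-coordinates satisfy 24 + 7 ≡ 0 (mod 31), so they are inverses. Their sum is O.

O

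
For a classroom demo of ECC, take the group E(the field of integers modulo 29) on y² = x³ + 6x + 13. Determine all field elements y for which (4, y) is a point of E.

x³ + 6x + 13 = 101 ≡ 14 (mod 29).
14 is a non-residue mod 29; no y exists.

none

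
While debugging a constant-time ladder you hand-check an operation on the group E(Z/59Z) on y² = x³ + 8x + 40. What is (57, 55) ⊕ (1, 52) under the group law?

(57, 55) + (1, 52). λ = (52 - 55)/(1 - 57) ≡ 56/3 mod 59. 3⁻¹ ≡ 20 (mod 59), so λ ≡ 58.
  x = λ² - 57 - 1 = 3364 - 58 ≡ 2; y = λ·(57 - 2) - 55 ≡ 8. → (2, 8)

(2, 8)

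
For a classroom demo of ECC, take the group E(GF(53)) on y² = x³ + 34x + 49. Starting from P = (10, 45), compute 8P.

(32, 12)

Repeated addition: build up to 8P.
2P: tangent at (10, 45): λ = (3·10² + 34)/(2·45) ≡ 16/37. 37⁻¹ ≡ 43 (mod 53), so λ ≡ 16·43 ≡ 52.
  x = λ² - 10 - 10 = 2704 - 20 ≡ 34; y = λ·(10 - 34) - 45 ≡ 32. → (34, 32)
3P: (34, 32) + (10, 45). λ = (45 - 32)/(10 - 34) ≡ 13/29 mod 53. 29⁻¹ ≡ 11 (mod 53) since 29·11 = 319 ≡ 1, so λ ≡ 37.
  x = λ² - 34 - 10 = 1369 - 44 ≡ 0; y = λ·(34 - 0) - 32 ≡ 7. → (0, 7)
4P: (0, 7) + (10, 45). λ = (45 - 7)/(10 - 0) ≡ 38/10 mod 53. 10⁻¹ ≡ 16 (mod 53) since 10·16 = 160 ≡ 1, so λ ≡ 25.
  x = λ² - 0 - 10 = 625 - 10 ≡ 32; y = λ·(0 - 32) - 7 ≡ 41. → (32, 41)
5P: (32, 41) + (10, 45). λ = (45 - 41)/(10 - 32) ≡ 4/31 mod 53. 31⁻¹ ≡ 12 (mod 53), so λ ≡ 48.
  x = λ² - 32 - 10 = 2304 - 42 ≡ 36; y = λ·(32 - 36) - 41 ≡ 32. → (36, 32)
6P: (36, 32) + (10, 45). λ = (45 - 32)/(10 - 36) ≡ 13/27 mod 53. 27⁻¹ ≡ 2 (mod 53) since 27·2 = 54 ≡ 1, so λ ≡ 26.
  x = λ² - 36 - 10 = 676 - 46 ≡ 47; y = λ·(36 - 47) - 32 ≡ 0. → (47, 0)
7P: (47, 0) + (10, 45). λ = (45 - 0)/(10 - 47) ≡ 45/16 mod 53. 16⁻¹ ≡ 10 (mod 53) since 16·10 = 160 ≡ 1, so λ ≡ 26.
  x = λ² - 47 - 10 = 676 - 57 ≡ 36; y = λ·(47 - 36) - 0 ≡ 21. → (36, 21)
8P: (36, 21) + (10, 45). λ = (45 - 21)/(10 - 36) ≡ 24/27 mod 53. 27⁻¹ ≡ 2 (mod 53) since 27·2 = 54 ≡ 1, so λ ≡ 48.
  x = λ² - 36 - 10 = 2304 - 46 ≡ 32; y = λ·(36 - 32) - 21 ≡ 12. → (32, 12)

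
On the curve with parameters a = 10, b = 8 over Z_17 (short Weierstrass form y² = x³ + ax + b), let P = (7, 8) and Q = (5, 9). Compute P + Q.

(1, 6)

(7, 8) + (5, 9). λ = (9 - 8)/(5 - 7) ≡ 1/15 mod 17. 15⁻¹ ≡ 8 (mod 17), so λ ≡ 8.
  x = λ² - 7 - 5 = 64 - 12 ≡ 1; y = λ·(7 - 1) - 8 ≡ 6. → (1, 6)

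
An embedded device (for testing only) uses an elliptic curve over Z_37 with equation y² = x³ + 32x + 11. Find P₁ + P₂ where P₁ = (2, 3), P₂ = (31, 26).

(2, 3) + (31, 26). λ = (26 - 3)/(31 - 2) ≡ 23/29 mod 37. 29⁻¹ ≡ 23 (mod 37), so λ ≡ 11.
  x = λ² - 2 - 31 = 121 - 33 ≡ 14; y = λ·(2 - 14) - 3 ≡ 13. → (14, 13)

(14, 13)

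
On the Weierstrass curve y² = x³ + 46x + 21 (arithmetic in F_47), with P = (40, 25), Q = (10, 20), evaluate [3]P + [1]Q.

(39, 9)

First 3P:
Repeated addition: build up to 3P.
2P: tangent at (40, 25): λ = (3·40² + 46)/(2·25) ≡ 5/3. 3⁻¹ ≡ 16 (mod 47) since 3·16 = 48 ≡ 1, so λ ≡ 5·16 ≡ 33.
  x = λ² - 40 - 40 = 1089 - 80 ≡ 22; y = λ·(40 - 22) - 25 ≡ 5. → (22, 5)
3P: (22, 5) + (40, 25). λ = (25 - 5)/(40 - 22) ≡ 20/18 mod 47. 18⁻¹ ≡ 34 (mod 47) since 18·34 = 612 ≡ 1, so λ ≡ 22.
  x = λ² - 22 - 40 = 484 - 62 ≡ 46; y = λ·(22 - 46) - 5 ≡ 31. → (46, 31)
3P = (46, 31).
Finally 3P + Q:
(46, 31) + (10, 20). λ = (20 - 31)/(10 - 46) ≡ 36/11 mod 47. 11⁻¹ ≡ 30 (mod 47) since 11·30 = 330 ≡ 1, so λ ≡ 46.
  x = λ² - 46 - 10 = 2116 - 56 ≡ 39; y = λ·(46 - 39) - 31 ≡ 9. → (39, 9)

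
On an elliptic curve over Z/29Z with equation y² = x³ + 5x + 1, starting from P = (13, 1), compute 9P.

Repeated addition: build up to 9P.
2P: tangent at (13, 1): λ = (3·13² + 5)/(2·1) ≡ 19/2. 2⁻¹ ≡ 15 (mod 29), so λ ≡ 19·15 ≡ 24.
  x = λ² - 13 - 13 = 576 - 26 ≡ 28; y = λ·(13 - 28) - 1 ≡ 16. → (28, 16)
3P: (28, 16) + (13, 1). λ = (1 - 16)/(13 - 28) ≡ 14/14 mod 29. 14⁻¹ ≡ 27 (mod 29) since 14·27 = 378 ≡ 1, so λ ≡ 1.
  x = λ² - 28 - 13 = 1 - 41 ≡ 18; y = λ·(28 - 18) - 16 ≡ 23. → (18, 23)
4P: (18, 23) + (13, 1). λ = (1 - 23)/(13 - 18) ≡ 7/24 mod 29. 24⁻¹ ≡ 23 (mod 29) since 24·23 = 552 ≡ 1, so λ ≡ 16.
  x = λ² - 18 - 13 = 256 - 31 ≡ 22; y = λ·(18 - 22) - 23 ≡ 0. → (22, 0)
5P: (22, 0) + (13, 1). λ = (1 - 0)/(13 - 22) ≡ 1/20 mod 29. 20⁻¹ ≡ 16 (mod 29) since 20·16 = 320 ≡ 1, so λ ≡ 16.
  x = λ² - 22 - 13 = 256 - 35 ≡ 18; y = λ·(22 - 18) - 0 ≡ 6. → (18, 6)
6P: (18, 6) + (13, 1). λ = (1 - 6)/(13 - 18) ≡ 24/24 mod 29. 24⁻¹ ≡ 23 (mod 29), so λ ≡ 1.
  x = λ² - 18 - 13 = 1 - 31 ≡ 28; y = λ·(18 - 28) - 6 ≡ 13. → (28, 13)
7P: (28, 13) + (13, 1). λ = (1 - 13)/(13 - 28) ≡ 17/14 mod 29. 14⁻¹ ≡ 27 (mod 29) since 14·27 = 378 ≡ 1, so λ ≡ 24.
  x = λ² - 28 - 13 = 576 - 41 ≡ 13; y = λ·(28 - 13) - 13 ≡ 28. → (13, 28)
8P: (13, 28) + (13, 1): same x and y₁ ≡ -y₂, so the sum is the point at infinity.
9P: the point at infinity + (13, 1) = (13, 1) (identity).

(13, 1)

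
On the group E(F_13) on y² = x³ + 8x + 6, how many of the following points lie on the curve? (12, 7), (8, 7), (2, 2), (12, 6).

(12, 7): 7² ≡ 10, rhs ≡ 10 → on.
(8, 7): 7² ≡ 10, rhs ≡ 10 → on.
(2, 2): 2² ≡ 4, rhs ≡ 4 → on.
(12, 6): 6² ≡ 10, rhs ≡ 10 → on.

4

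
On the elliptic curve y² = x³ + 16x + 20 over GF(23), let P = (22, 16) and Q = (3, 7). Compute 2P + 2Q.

(3, 16)

First 2P:
Repeated addition: build up to 2P.
2P: tangent at (22, 16): λ = (3·22² + 16)/(2·16) ≡ 19/9. 9⁻¹ ≡ 18 (mod 23) since 9·18 = 162 ≡ 1, so λ ≡ 19·18 ≡ 20.
  x = λ² - 22 - 22 = 400 - 44 ≡ 11; y = λ·(22 - 11) - 16 ≡ 20. → (11, 20)
2P = (11, 20).
Next 2Q:
Repeated addition: build up to 2Q.
2Q: tangent at (3, 7): λ = (3·3² + 16)/(2·7) ≡ 20/14. 14⁻¹ ≡ 5 (mod 23), so λ ≡ 20·5 ≡ 8.
  x = λ² - 3 - 3 = 64 - 6 ≡ 12; y = λ·(3 - 12) - 7 ≡ 13. → (12, 13)
2Q = (12, 13).
Finally 2P + 2Q:
(11, 20) + (12, 13). λ = (13 - 20)/(12 - 11) ≡ 16/1 mod 23. 1⁻¹ ≡ 1 (mod 23), so λ ≡ 16.
  x = λ² - 11 - 12 = 256 - 23 ≡ 3; y = λ·(11 - 3) - 20 ≡ 16. → (3, 16)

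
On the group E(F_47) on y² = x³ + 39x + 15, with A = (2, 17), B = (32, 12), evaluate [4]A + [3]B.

O

First 4A:
Repeated addition: build up to 4A.
2A: tangent at (2, 17): λ = (3·2² + 39)/(2·17) ≡ 4/34. 34⁻¹ ≡ 18 (mod 47) since 34·18 = 612 ≡ 1, so λ ≡ 4·18 ≡ 25.
  x = λ² - 2 - 2 = 625 - 4 ≡ 10; y = λ·(2 - 10) - 17 ≡ 18. → (10, 18)
3A: (10, 18) + (2, 17). λ = (17 - 18)/(2 - 10) ≡ 46/39 mod 47. 39⁻¹ ≡ 41 (mod 47), so λ ≡ 6.
  x = λ² - 10 - 2 = 36 - 12 ≡ 24; y = λ·(10 - 24) - 18 ≡ 39. → (24, 39)
4A: (24, 39) + (2, 17). λ = (17 - 39)/(2 - 24) ≡ 25/25 mod 47. 25⁻¹ ≡ 32 (mod 47), so λ ≡ 1.
  x = λ² - 24 - 2 = 1 - 26 ≡ 22; y = λ·(24 - 22) - 39 ≡ 10. → (22, 10)
4A = (22, 10).
Next 3B:
Repeated addition: build up to 3B.
2B: tangent at (32, 12): λ = (3·32² + 39)/(2·12) ≡ 9/24. 24⁻¹ ≡ 2 (mod 47) since 24·2 = 48 ≡ 1, so λ ≡ 9·2 ≡ 18.
  x = λ² - 32 - 32 = 324 - 64 ≡ 25; y = λ·(32 - 25) - 12 ≡ 20. → (25, 20)
3B: (25, 20) + (32, 12). λ = (12 - 20)/(32 - 25) ≡ 39/7 mod 47. 7⁻¹ ≡ 27 (mod 47) since 7·27 = 189 ≡ 1, so λ ≡ 19.
  x = λ² - 25 - 32 = 361 - 57 ≡ 22; y = λ·(25 - 22) - 20 ≡ 37. → (22, 37)
3B = (22, 37).
Finally 4A + 3B:
(22, 10) + (22, 37): same x and y₁ ≡ -y₂, so the sum is ∞.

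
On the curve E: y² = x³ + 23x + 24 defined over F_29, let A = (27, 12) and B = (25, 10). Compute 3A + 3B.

(10, 23)

First 3A:
Repeated addition: build up to 3A.
2A: tangent at (27, 12): λ = (3·27² + 23)/(2·12) ≡ 6/24. 24⁻¹ ≡ 23 (mod 29), so λ ≡ 6·23 ≡ 22.
  x = λ² - 27 - 27 = 484 - 54 ≡ 24; y = λ·(27 - 24) - 12 ≡ 25. → (24, 25)
3A: (24, 25) + (27, 12). λ = (12 - 25)/(27 - 24) ≡ 16/3 mod 29. 3⁻¹ ≡ 10 (mod 29) since 3·10 = 30 ≡ 1, so λ ≡ 15.
  x = λ² - 24 - 27 = 225 - 51 ≡ 0; y = λ·(24 - 0) - 25 ≡ 16. → (0, 16)
3A = (0, 16).
Next 3B:
Repeated addition: build up to 3B.
2B: tangent at (25, 10): λ = (3·25² + 23)/(2·10) ≡ 13/20. 20⁻¹ ≡ 16 (mod 29), so λ ≡ 13·16 ≡ 5.
  x = λ² - 25 - 25 = 25 - 50 ≡ 4; y = λ·(25 - 4) - 10 ≡ 8. → (4, 8)
3B: (4, 8) + (25, 10). λ = (10 - 8)/(25 - 4) ≡ 2/21 mod 29. 21⁻¹ ≡ 18 (mod 29), so λ ≡ 7.
  x = λ² - 4 - 25 = 49 - 29 ≡ 20; y = λ·(4 - 20) - 8 ≡ 25. → (20, 25)
3B = (20, 25).
Finally 3A + 3B:
(0, 16) + (20, 25). λ = (25 - 16)/(20 - 0) ≡ 9/20 mod 29. 20⁻¹ ≡ 16 (mod 29) since 20·16 = 320 ≡ 1, so λ ≡ 28.
  x = λ² - 0 - 20 = 784 - 20 ≡ 10; y = λ·(0 - 10) - 16 ≡ 23. → (10, 23)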